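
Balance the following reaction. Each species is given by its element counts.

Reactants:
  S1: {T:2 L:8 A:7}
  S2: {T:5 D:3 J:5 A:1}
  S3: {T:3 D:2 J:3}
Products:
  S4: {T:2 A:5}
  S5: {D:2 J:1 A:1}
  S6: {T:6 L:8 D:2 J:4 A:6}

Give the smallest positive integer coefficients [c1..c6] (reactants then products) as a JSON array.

Coefficients: [5, 2, 4, 1, 2, 5]

T: 5·2+2·5+4·3 = 32 | 1·2+2·0+5·6 = 32
L: 5·8+2·0+4·0 = 40 | 1·0+2·0+5·8 = 40
D: 5·0+2·3+4·2 = 14 | 1·0+2·2+5·2 = 14
J: 5·0+2·5+4·3 = 22 | 1·0+2·1+5·4 = 22
A: 5·7+2·1+4·0 = 37 | 1·5+2·1+5·6 = 37
gcd(5,2,4,1,2,5) = 1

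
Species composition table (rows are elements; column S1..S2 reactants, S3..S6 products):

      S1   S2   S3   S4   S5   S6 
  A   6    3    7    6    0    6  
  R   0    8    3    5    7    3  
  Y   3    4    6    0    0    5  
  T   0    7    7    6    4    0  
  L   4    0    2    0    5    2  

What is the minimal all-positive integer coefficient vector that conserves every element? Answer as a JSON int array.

A: 6·6+5·3 = 51 | 3·7+1·6+2·0+4·6 = 51
R: 6·0+5·8 = 40 | 3·3+1·5+2·7+4·3 = 40
Y: 6·3+5·4 = 38 | 3·6+1·0+2·0+4·5 = 38
T: 6·0+5·7 = 35 | 3·7+1·6+2·4+4·0 = 35
L: 6·4+5·0 = 24 | 3·2+1·0+2·5+4·2 = 24
gcd(6,5,3,1,2,4) = 1

Coefficients: [6, 5, 3, 1, 2, 4]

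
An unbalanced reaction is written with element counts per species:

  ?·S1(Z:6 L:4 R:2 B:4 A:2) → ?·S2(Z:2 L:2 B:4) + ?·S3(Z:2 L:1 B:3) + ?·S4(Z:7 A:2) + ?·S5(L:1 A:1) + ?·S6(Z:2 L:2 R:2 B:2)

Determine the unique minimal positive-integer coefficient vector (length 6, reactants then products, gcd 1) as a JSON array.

Coefficients: [5, 1, 2, 2, 6, 5]

Z: 5·6 = 30 | 1·2+2·2+2·7+6·0+5·2 = 30
L: 5·4 = 20 | 1·2+2·1+2·0+6·1+5·2 = 20
R: 5·2 = 10 | 1·0+2·0+2·0+6·0+5·2 = 10
B: 5·4 = 20 | 1·4+2·3+2·0+6·0+5·2 = 20
A: 5·2 = 10 | 1·0+2·0+2·2+6·1+5·0 = 10
gcd(5,1,2,2,6,5) = 1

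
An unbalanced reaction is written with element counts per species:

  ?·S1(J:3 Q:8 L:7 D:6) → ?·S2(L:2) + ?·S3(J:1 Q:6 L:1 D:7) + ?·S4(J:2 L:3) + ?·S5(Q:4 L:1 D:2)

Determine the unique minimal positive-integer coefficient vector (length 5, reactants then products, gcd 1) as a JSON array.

Coefficients: [4, 3, 2, 5, 5]

J: 4·3 = 12 | 3·0+2·1+5·2+5·0 = 12
Q: 4·8 = 32 | 3·0+2·6+5·0+5·4 = 32
L: 4·7 = 28 | 3·2+2·1+5·3+5·1 = 28
D: 4·6 = 24 | 3·0+2·7+5·0+5·2 = 24
gcd(4,3,2,5,5) = 1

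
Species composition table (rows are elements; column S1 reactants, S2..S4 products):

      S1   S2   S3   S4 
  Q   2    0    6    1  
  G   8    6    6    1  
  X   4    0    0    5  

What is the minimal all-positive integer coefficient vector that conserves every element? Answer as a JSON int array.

Q: 5·2 = 10 | 5·0+1·6+4·1 = 10
G: 5·8 = 40 | 5·6+1·6+4·1 = 40
X: 5·4 = 20 | 5·0+1·0+4·5 = 20
gcd(5,5,1,4) = 1

Coefficients: [5, 5, 1, 4]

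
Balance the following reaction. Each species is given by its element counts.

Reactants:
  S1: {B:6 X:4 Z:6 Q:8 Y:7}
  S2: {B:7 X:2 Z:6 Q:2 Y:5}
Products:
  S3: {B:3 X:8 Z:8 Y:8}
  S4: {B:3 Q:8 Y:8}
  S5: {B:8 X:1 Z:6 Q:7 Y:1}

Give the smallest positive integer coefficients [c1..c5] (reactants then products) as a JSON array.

B: 6·6+2·7 = 50 | 3·3+3·3+4·8 = 50
X: 6·4+2·2 = 28 | 3·8+3·0+4·1 = 28
Z: 6·6+2·6 = 48 | 3·8+3·0+4·6 = 48
Q: 6·8+2·2 = 52 | 3·0+3·8+4·7 = 52
Y: 6·7+2·5 = 52 | 3·8+3·8+4·1 = 52
gcd(6,2,3,3,4) = 1

Coefficients: [6, 2, 3, 3, 4]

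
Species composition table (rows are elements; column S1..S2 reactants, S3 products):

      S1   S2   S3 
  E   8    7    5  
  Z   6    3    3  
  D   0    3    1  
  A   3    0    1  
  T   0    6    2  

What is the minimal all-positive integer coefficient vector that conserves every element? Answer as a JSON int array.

Coefficients: [1, 1, 3]

E: 1·8+1·7 = 15 | 3·5 = 15
Z: 1·6+1·3 = 9 | 3·3 = 9
D: 1·0+1·3 = 3 | 3·1 = 3
A: 1·3+1·0 = 3 | 3·1 = 3
T: 1·0+1·6 = 6 | 3·2 = 6
gcd(1,1,3) = 1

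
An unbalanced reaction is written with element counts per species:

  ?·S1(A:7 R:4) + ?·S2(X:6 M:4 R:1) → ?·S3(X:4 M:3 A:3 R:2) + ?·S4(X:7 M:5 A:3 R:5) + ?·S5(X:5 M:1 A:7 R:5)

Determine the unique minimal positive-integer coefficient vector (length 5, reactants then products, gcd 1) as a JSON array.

Coefficients: [4, 6, 6, 1, 1]

X: 4·0+6·6 = 36 | 6·4+1·7+1·5 = 36
M: 4·0+6·4 = 24 | 6·3+1·5+1·1 = 24
A: 4·7+6·0 = 28 | 6·3+1·3+1·7 = 28
R: 4·4+6·1 = 22 | 6·2+1·5+1·5 = 22
gcd(4,6,6,1,1) = 1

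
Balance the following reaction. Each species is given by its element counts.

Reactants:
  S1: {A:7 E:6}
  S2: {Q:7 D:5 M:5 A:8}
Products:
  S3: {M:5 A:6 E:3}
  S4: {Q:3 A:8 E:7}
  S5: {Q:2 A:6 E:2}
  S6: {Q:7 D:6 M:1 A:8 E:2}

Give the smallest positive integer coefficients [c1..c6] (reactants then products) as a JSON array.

Coefficients: [6, 6, 5, 1, 2, 5]

Q: 6·0+6·7 = 42 | 5·0+1·3+2·2+5·7 = 42
D: 6·0+6·5 = 30 | 5·0+1·0+2·0+5·6 = 30
M: 6·0+6·5 = 30 | 5·5+1·0+2·0+5·1 = 30
A: 6·7+6·8 = 90 | 5·6+1·8+2·6+5·8 = 90
E: 6·6+6·0 = 36 | 5·3+1·7+2·2+5·2 = 36
gcd(6,6,5,1,2,5) = 1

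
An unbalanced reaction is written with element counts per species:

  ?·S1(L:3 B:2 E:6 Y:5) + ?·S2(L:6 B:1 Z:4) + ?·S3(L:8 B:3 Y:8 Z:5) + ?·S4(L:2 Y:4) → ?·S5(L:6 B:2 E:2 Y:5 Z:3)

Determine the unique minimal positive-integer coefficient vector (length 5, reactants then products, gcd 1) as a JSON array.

L: 2·3+2·6+2·8+1·2 = 36 | 6·6 = 36
B: 2·2+2·1+2·3+1·0 = 12 | 6·2 = 12
E: 2·6+2·0+2·0+1·0 = 12 | 6·2 = 12
Y: 2·5+2·0+2·8+1·4 = 30 | 6·5 = 30
Z: 2·0+2·4+2·5+1·0 = 18 | 6·3 = 18
gcd(2,2,2,1,6) = 1

Coefficients: [2, 2, 2, 1, 6]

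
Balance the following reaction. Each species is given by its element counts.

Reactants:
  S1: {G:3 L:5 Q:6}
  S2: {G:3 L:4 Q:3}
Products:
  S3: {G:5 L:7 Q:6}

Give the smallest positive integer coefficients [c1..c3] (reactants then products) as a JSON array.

G: 1·3+4·3 = 15 | 3·5 = 15
L: 1·5+4·4 = 21 | 3·7 = 21
Q: 1·6+4·3 = 18 | 3·6 = 18
gcd(1,4,3) = 1

Coefficients: [1, 4, 3]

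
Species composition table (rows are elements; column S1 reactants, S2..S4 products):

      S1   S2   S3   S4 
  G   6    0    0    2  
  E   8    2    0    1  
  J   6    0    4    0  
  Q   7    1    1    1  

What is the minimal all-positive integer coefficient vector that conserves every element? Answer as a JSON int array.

G: 2·6 = 12 | 5·0+3·0+6·2 = 12
E: 2·8 = 16 | 5·2+3·0+6·1 = 16
J: 2·6 = 12 | 5·0+3·4+6·0 = 12
Q: 2·7 = 14 | 5·1+3·1+6·1 = 14
gcd(2,5,3,6) = 1

Coefficients: [2, 5, 3, 6]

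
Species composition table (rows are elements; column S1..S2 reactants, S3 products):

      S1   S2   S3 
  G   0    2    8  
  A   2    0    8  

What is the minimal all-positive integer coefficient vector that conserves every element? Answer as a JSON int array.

G: 4·0+4·2 = 8 | 1·8 = 8
A: 4·2+4·0 = 8 | 1·8 = 8
gcd(4,4,1) = 1

Coefficients: [4, 4, 1]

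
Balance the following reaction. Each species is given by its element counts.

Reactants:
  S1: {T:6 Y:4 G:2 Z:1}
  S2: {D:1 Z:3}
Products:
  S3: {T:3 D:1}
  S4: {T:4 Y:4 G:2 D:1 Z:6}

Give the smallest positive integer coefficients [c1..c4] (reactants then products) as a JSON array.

Coefficients: [3, 5, 2, 3]

T: 3·6+5·0 = 18 | 2·3+3·4 = 18
Y: 3·4+5·0 = 12 | 2·0+3·4 = 12
G: 3·2+5·0 = 6 | 2·0+3·2 = 6
D: 3·0+5·1 = 5 | 2·1+3·1 = 5
Z: 3·1+5·3 = 18 | 2·0+3·6 = 18
gcd(3,5,2,3) = 1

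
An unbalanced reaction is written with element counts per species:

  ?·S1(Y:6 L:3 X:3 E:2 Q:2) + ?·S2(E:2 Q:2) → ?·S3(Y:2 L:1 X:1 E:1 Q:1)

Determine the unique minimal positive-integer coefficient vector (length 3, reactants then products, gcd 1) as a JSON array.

Coefficients: [2, 1, 6]

Y: 2·6+1·0 = 12 | 6·2 = 12
L: 2·3+1·0 = 6 | 6·1 = 6
X: 2·3+1·0 = 6 | 6·1 = 6
E: 2·2+1·2 = 6 | 6·1 = 6
Q: 2·2+1·2 = 6 | 6·1 = 6
gcd(2,1,6) = 1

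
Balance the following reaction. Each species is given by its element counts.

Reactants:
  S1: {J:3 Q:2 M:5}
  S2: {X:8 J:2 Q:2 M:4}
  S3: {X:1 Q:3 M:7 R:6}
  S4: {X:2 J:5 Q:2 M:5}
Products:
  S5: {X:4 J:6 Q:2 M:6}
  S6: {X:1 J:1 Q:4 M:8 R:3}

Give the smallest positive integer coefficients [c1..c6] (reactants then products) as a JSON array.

Coefficients: [5, 2, 2, 3, 5, 4]

X: 5·0+2·8+2·1+3·2 = 24 | 5·4+4·1 = 24
J: 5·3+2·2+2·0+3·5 = 34 | 5·6+4·1 = 34
Q: 5·2+2·2+2·3+3·2 = 26 | 5·2+4·4 = 26
M: 5·5+2·4+2·7+3·5 = 62 | 5·6+4·8 = 62
R: 5·0+2·0+2·6+3·0 = 12 | 5·0+4·3 = 12
gcd(5,2,2,3,5,4) = 1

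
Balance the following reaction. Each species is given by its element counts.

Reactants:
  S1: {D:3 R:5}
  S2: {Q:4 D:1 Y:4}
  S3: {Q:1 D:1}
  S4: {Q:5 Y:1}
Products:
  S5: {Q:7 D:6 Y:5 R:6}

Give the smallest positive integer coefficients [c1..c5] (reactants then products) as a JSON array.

Coefficients: [6, 6, 6, 1, 5]

Q: 6·0+6·4+6·1+1·5 = 35 | 5·7 = 35
D: 6·3+6·1+6·1+1·0 = 30 | 5·6 = 30
Y: 6·0+6·4+6·0+1·1 = 25 | 5·5 = 25
R: 6·5+6·0+6·0+1·0 = 30 | 5·6 = 30
gcd(6,6,6,1,5) = 1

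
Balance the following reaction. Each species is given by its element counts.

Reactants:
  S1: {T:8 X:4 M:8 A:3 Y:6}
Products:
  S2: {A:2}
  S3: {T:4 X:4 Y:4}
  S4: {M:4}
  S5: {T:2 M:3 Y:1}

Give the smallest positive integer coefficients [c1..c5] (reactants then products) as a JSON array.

T: 2·8 = 16 | 3·0+2·4+1·0+4·2 = 16
X: 2·4 = 8 | 3·0+2·4+1·0+4·0 = 8
M: 2·8 = 16 | 3·0+2·0+1·4+4·3 = 16
A: 2·3 = 6 | 3·2+2·0+1·0+4·0 = 6
Y: 2·6 = 12 | 3·0+2·4+1·0+4·1 = 12
gcd(2,3,2,1,4) = 1

Coefficients: [2, 3, 2, 1, 4]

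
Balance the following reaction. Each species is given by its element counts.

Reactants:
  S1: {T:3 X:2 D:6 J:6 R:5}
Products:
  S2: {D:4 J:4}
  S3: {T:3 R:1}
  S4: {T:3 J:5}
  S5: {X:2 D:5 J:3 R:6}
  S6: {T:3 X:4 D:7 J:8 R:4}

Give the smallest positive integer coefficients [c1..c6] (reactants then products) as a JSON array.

Coefficients: [5, 2, 3, 1, 3, 1]

T: 5·3 = 15 | 2·0+3·3+1·3+3·0+1·3 = 15
X: 5·2 = 10 | 2·0+3·0+1·0+3·2+1·4 = 10
D: 5·6 = 30 | 2·4+3·0+1·0+3·5+1·7 = 30
J: 5·6 = 30 | 2·4+3·0+1·5+3·3+1·8 = 30
R: 5·5 = 25 | 2·0+3·1+1·0+3·6+1·4 = 25
gcd(5,2,3,1,3,1) = 1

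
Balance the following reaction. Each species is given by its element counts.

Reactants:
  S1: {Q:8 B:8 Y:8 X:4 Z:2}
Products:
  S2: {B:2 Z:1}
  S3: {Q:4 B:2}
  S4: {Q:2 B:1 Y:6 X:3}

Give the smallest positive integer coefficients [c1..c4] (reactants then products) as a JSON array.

Coefficients: [3, 6, 4, 4]

Q: 3·8 = 24 | 6·0+4·4+4·2 = 24
B: 3·8 = 24 | 6·2+4·2+4·1 = 24
Y: 3·8 = 24 | 6·0+4·0+4·6 = 24
X: 3·4 = 12 | 6·0+4·0+4·3 = 12
Z: 3·2 = 6 | 6·1+4·0+4·0 = 6
gcd(3,6,4,4) = 1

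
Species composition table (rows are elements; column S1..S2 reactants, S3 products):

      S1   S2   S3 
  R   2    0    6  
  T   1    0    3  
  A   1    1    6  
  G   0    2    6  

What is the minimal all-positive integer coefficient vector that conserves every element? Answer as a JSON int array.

Coefficients: [3, 3, 1]

R: 3·2+3·0 = 6 | 1·6 = 6
T: 3·1+3·0 = 3 | 1·3 = 3
A: 3·1+3·1 = 6 | 1·6 = 6
G: 3·0+3·2 = 6 | 1·6 = 6
gcd(3,3,1) = 1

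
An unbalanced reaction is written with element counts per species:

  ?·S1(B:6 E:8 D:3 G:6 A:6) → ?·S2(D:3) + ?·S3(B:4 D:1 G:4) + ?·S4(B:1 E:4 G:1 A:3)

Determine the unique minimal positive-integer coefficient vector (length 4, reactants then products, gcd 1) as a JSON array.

Coefficients: [3, 2, 3, 6]

B: 3·6 = 18 | 2·0+3·4+6·1 = 18
E: 3·8 = 24 | 2·0+3·0+6·4 = 24
D: 3·3 = 9 | 2·3+3·1+6·0 = 9
G: 3·6 = 18 | 2·0+3·4+6·1 = 18
A: 3·6 = 18 | 2·0+3·0+6·3 = 18
gcd(3,2,3,6) = 1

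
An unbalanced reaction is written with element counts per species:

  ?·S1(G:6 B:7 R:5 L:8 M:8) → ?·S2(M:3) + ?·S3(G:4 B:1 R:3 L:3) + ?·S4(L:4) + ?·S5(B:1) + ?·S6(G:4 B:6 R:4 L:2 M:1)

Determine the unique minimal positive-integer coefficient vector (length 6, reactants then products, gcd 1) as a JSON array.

Coefficients: [2, 5, 2, 2, 6, 1]

G: 2·6 = 12 | 5·0+2·4+2·0+6·0+1·4 = 12
B: 2·7 = 14 | 5·0+2·1+2·0+6·1+1·6 = 14
R: 2·5 = 10 | 5·0+2·3+2·0+6·0+1·4 = 10
L: 2·8 = 16 | 5·0+2·3+2·4+6·0+1·2 = 16
M: 2·8 = 16 | 5·3+2·0+2·0+6·0+1·1 = 16
gcd(2,5,2,2,6,1) = 1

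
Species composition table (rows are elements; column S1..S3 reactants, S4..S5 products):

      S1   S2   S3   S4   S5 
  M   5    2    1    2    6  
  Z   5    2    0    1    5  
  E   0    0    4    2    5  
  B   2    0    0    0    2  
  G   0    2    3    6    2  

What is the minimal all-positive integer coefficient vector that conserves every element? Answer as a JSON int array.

M: 4·5+1·2+6·1 = 28 | 2·2+4·6 = 28
Z: 4·5+1·2+6·0 = 22 | 2·1+4·5 = 22
E: 4·0+1·0+6·4 = 24 | 2·2+4·5 = 24
B: 4·2+1·0+6·0 = 8 | 2·0+4·2 = 8
G: 4·0+1·2+6·3 = 20 | 2·6+4·2 = 20
gcd(4,1,6,2,4) = 1

Coefficients: [4, 1, 6, 2, 4]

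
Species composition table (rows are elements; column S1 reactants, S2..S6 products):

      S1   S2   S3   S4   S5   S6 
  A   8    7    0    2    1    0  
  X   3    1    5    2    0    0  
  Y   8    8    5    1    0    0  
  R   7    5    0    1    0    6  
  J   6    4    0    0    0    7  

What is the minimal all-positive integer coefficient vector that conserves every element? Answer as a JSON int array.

Coefficients: [5, 4, 1, 3, 6, 2]

A: 5·8 = 40 | 4·7+1·0+3·2+6·1+2·0 = 40
X: 5·3 = 15 | 4·1+1·5+3·2+6·0+2·0 = 15
Y: 5·8 = 40 | 4·8+1·5+3·1+6·0+2·0 = 40
R: 5·7 = 35 | 4·5+1·0+3·1+6·0+2·6 = 35
J: 5·6 = 30 | 4·4+1·0+3·0+6·0+2·7 = 30
gcd(5,4,1,3,6,2) = 1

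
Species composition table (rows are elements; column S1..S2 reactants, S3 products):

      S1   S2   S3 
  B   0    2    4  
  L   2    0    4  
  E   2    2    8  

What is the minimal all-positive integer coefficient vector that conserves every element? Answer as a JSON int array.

B: 2·0+2·2 = 4 | 1·4 = 4
L: 2·2+2·0 = 4 | 1·4 = 4
E: 2·2+2·2 = 8 | 1·8 = 8
gcd(2,2,1) = 1

Coefficients: [2, 2, 1]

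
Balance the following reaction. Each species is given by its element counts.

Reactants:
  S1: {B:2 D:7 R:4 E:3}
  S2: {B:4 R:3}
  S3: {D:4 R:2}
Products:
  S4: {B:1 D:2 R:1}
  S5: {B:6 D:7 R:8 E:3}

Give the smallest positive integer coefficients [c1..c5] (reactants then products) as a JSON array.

Coefficients: [3, 4, 2, 4, 3]

B: 3·2+4·4+2·0 = 22 | 4·1+3·6 = 22
D: 3·7+4·0+2·4 = 29 | 4·2+3·7 = 29
R: 3·4+4·3+2·2 = 28 | 4·1+3·8 = 28
E: 3·3+4·0+2·0 = 9 | 4·0+3·3 = 9
gcd(3,4,2,4,3) = 1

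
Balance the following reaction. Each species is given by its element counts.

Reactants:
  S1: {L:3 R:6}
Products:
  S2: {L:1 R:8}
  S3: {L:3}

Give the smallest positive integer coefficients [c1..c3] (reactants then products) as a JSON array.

Coefficients: [4, 3, 3]

L: 4·3 = 12 | 3·1+3·3 = 12
R: 4·6 = 24 | 3·8+3·0 = 24
gcd(4,3,3) = 1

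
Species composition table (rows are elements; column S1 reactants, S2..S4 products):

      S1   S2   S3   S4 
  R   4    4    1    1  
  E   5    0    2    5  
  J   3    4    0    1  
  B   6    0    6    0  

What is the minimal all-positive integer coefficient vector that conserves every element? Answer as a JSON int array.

R: 5·4 = 20 | 3·4+5·1+3·1 = 20
E: 5·5 = 25 | 3·0+5·2+3·5 = 25
J: 5·3 = 15 | 3·4+5·0+3·1 = 15
B: 5·6 = 30 | 3·0+5·6+3·0 = 30
gcd(5,3,5,3) = 1

Coefficients: [5, 3, 5, 3]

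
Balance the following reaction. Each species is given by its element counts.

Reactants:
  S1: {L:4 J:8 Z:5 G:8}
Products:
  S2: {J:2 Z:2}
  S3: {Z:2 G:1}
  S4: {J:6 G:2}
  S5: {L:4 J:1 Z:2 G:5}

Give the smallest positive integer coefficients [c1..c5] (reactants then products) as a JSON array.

L: 2·4 = 8 | 1·0+2·0+2·0+2·4 = 8
J: 2·8 = 16 | 1·2+2·0+2·6+2·1 = 16
Z: 2·5 = 10 | 1·2+2·2+2·0+2·2 = 10
G: 2·8 = 16 | 1·0+2·1+2·2+2·5 = 16
gcd(2,1,2,2,2) = 1

Coefficients: [2, 1, 2, 2, 2]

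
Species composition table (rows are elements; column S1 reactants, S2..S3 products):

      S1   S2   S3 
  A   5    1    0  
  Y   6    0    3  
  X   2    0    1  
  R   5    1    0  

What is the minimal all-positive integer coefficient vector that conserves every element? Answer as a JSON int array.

Coefficients: [1, 5, 2]

A: 1·5 = 5 | 5·1+2·0 = 5
Y: 1·6 = 6 | 5·0+2·3 = 6
X: 1·2 = 2 | 5·0+2·1 = 2
R: 1·5 = 5 | 5·1+2·0 = 5
gcd(1,5,2) = 1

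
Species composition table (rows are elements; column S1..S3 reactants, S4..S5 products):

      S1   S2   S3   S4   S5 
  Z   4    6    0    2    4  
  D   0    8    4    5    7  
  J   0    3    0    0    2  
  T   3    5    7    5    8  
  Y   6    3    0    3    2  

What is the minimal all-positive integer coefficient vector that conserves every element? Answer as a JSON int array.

Z: 1·4+4·6+5·0 = 28 | 2·2+6·4 = 28
D: 1·0+4·8+5·4 = 52 | 2·5+6·7 = 52
J: 1·0+4·3+5·0 = 12 | 2·0+6·2 = 12
T: 1·3+4·5+5·7 = 58 | 2·5+6·8 = 58
Y: 1·6+4·3+5·0 = 18 | 2·3+6·2 = 18
gcd(1,4,5,2,6) = 1

Coefficients: [1, 4, 5, 2, 6]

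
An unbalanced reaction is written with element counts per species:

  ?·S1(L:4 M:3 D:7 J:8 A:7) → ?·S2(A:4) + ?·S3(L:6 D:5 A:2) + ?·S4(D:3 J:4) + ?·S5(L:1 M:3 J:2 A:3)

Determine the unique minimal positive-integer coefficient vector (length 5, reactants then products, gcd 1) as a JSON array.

Coefficients: [4, 3, 2, 6, 4]

L: 4·4 = 16 | 3·0+2·6+6·0+4·1 = 16
M: 4·3 = 12 | 3·0+2·0+6·0+4·3 = 12
D: 4·7 = 28 | 3·0+2·5+6·3+4·0 = 28
J: 4·8 = 32 | 3·0+2·0+6·4+4·2 = 32
A: 4·7 = 28 | 3·4+2·2+6·0+4·3 = 28
gcd(4,3,2,6,4) = 1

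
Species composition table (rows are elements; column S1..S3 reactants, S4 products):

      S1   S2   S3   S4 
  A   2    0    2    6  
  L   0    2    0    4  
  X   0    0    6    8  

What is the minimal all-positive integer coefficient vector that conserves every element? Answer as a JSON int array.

Coefficients: [5, 6, 4, 3]

A: 5·2+6·0+4·2 = 18 | 3·6 = 18
L: 5·0+6·2+4·0 = 12 | 3·4 = 12
X: 5·0+6·0+4·6 = 24 | 3·8 = 24
gcd(5,6,4,3) = 1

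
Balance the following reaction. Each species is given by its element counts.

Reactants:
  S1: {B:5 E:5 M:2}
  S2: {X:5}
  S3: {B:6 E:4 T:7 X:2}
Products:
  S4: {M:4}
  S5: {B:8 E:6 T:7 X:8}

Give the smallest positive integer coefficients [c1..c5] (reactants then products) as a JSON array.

B: 2·5+6·0+5·6 = 40 | 1·0+5·8 = 40
E: 2·5+6·0+5·4 = 30 | 1·0+5·6 = 30
T: 2·0+6·0+5·7 = 35 | 1·0+5·7 = 35
M: 2·2+6·0+5·0 = 4 | 1·4+5·0 = 4
X: 2·0+6·5+5·2 = 40 | 1·0+5·8 = 40
gcd(2,6,5,1,5) = 1

Coefficients: [2, 6, 5, 1, 5]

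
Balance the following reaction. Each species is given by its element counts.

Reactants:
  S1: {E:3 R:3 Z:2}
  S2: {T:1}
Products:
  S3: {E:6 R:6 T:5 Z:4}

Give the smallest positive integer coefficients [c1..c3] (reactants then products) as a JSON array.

Coefficients: [2, 5, 1]

E: 2·3+5·0 = 6 | 1·6 = 6
R: 2·3+5·0 = 6 | 1·6 = 6
T: 2·0+5·1 = 5 | 1·5 = 5
Z: 2·2+5·0 = 4 | 1·4 = 4
gcd(2,5,1) = 1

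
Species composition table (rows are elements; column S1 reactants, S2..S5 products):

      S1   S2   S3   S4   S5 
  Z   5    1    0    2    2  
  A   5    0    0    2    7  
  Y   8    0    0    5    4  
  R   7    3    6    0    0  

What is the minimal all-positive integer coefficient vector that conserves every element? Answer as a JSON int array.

Coefficients: [3, 5, 1, 4, 1]

Z: 3·5 = 15 | 5·1+1·0+4·2+1·2 = 15
A: 3·5 = 15 | 5·0+1·0+4·2+1·7 = 15
Y: 3·8 = 24 | 5·0+1·0+4·5+1·4 = 24
R: 3·7 = 21 | 5·3+1·6+4·0+1·0 = 21
gcd(3,5,1,4,1) = 1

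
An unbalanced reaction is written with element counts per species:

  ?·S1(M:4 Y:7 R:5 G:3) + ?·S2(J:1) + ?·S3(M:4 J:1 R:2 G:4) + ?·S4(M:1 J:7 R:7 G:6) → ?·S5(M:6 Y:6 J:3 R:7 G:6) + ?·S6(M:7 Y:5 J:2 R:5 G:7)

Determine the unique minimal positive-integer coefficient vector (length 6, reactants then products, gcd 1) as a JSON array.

M: 5·4+6·0+4·4+1·1 = 37 | 5·6+1·7 = 37
Y: 5·7+6·0+4·0+1·0 = 35 | 5·6+1·5 = 35
J: 5·0+6·1+4·1+1·7 = 17 | 5·3+1·2 = 17
R: 5·5+6·0+4·2+1·7 = 40 | 5·7+1·5 = 40
G: 5·3+6·0+4·4+1·6 = 37 | 5·6+1·7 = 37
gcd(5,6,4,1,5,1) = 1

Coefficients: [5, 6, 4, 1, 5, 1]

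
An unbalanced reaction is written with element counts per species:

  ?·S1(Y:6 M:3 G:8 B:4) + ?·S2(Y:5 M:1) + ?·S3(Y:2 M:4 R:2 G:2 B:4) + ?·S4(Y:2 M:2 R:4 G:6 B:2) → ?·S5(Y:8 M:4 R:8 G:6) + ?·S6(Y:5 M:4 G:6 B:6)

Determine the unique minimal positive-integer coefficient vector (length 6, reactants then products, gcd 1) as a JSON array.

Coefficients: [1, 3, 2, 3, 2, 3]

Y: 1·6+3·5+2·2+3·2 = 31 | 2·8+3·5 = 31
M: 1·3+3·1+2·4+3·2 = 20 | 2·4+3·4 = 20
R: 1·0+3·0+2·2+3·4 = 16 | 2·8+3·0 = 16
G: 1·8+3·0+2·2+3·6 = 30 | 2·6+3·6 = 30
B: 1·4+3·0+2·4+3·2 = 18 | 2·0+3·6 = 18
gcd(1,3,2,3,2,3) = 1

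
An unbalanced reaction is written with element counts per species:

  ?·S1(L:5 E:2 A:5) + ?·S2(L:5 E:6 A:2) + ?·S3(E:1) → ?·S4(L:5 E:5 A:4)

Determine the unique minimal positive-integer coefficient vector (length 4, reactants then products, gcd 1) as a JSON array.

Coefficients: [2, 1, 5, 3]

L: 2·5+1·5+5·0 = 15 | 3·5 = 15
E: 2·2+1·6+5·1 = 15 | 3·5 = 15
A: 2·5+1·2+5·0 = 12 | 3·4 = 12
gcd(2,1,5,3) = 1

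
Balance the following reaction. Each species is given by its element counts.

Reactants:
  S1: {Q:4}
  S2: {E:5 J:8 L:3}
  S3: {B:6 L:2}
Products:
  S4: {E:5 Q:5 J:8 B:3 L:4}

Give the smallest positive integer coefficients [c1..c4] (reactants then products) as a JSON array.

Coefficients: [5, 4, 2, 4]

E: 5·0+4·5+2·0 = 20 | 4·5 = 20
Q: 5·4+4·0+2·0 = 20 | 4·5 = 20
J: 5·0+4·8+2·0 = 32 | 4·8 = 32
B: 5·0+4·0+2·6 = 12 | 4·3 = 12
L: 5·0+4·3+2·2 = 16 | 4·4 = 16
gcd(5,4,2,4) = 1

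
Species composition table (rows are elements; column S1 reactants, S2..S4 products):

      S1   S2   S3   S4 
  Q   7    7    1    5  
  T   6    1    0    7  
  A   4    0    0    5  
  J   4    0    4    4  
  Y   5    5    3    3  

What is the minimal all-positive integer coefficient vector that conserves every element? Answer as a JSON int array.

Q: 5·7 = 35 | 2·7+1·1+4·5 = 35
T: 5·6 = 30 | 2·1+1·0+4·7 = 30
A: 5·4 = 20 | 2·0+1·0+4·5 = 20
J: 5·4 = 20 | 2·0+1·4+4·4 = 20
Y: 5·5 = 25 | 2·5+1·3+4·3 = 25
gcd(5,2,1,4) = 1

Coefficients: [5, 2, 1, 4]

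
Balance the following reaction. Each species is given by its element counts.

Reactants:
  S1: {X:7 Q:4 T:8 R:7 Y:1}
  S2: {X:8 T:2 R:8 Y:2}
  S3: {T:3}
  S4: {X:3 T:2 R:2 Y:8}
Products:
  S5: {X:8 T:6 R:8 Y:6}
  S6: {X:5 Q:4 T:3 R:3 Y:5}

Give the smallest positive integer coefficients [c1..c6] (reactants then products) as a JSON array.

X: 2·7+3·8+2·0+4·3 = 50 | 5·8+2·5 = 50
Q: 2·4+3·0+2·0+4·0 = 8 | 5·0+2·4 = 8
T: 2·8+3·2+2·3+4·2 = 36 | 5·6+2·3 = 36
R: 2·7+3·8+2·0+4·2 = 46 | 5·8+2·3 = 46
Y: 2·1+3·2+2·0+4·8 = 40 | 5·6+2·5 = 40
gcd(2,3,2,4,5,2) = 1

Coefficients: [2, 3, 2, 4, 5, 2]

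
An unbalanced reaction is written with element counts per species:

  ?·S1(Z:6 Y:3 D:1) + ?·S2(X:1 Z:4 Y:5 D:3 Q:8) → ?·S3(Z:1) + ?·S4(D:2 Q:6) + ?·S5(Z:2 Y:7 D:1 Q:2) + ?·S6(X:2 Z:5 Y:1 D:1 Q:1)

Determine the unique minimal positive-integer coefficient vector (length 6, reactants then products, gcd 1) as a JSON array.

Coefficients: [1, 4, 6, 4, 3, 2]

X: 1·0+4·1 = 4 | 6·0+4·0+3·0+2·2 = 4
Z: 1·6+4·4 = 22 | 6·1+4·0+3·2+2·5 = 22
Y: 1·3+4·5 = 23 | 6·0+4·0+3·7+2·1 = 23
D: 1·1+4·3 = 13 | 6·0+4·2+3·1+2·1 = 13
Q: 1·0+4·8 = 32 | 6·0+4·6+3·2+2·1 = 32
gcd(1,4,6,4,3,2) = 1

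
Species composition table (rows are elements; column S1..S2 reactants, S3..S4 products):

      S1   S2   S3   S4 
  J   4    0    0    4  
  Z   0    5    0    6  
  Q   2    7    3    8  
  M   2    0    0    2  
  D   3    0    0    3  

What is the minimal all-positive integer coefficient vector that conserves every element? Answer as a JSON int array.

J: 5·4+6·0 = 20 | 4·0+5·4 = 20
Z: 5·0+6·5 = 30 | 4·0+5·6 = 30
Q: 5·2+6·7 = 52 | 4·3+5·8 = 52
M: 5·2+6·0 = 10 | 4·0+5·2 = 10
D: 5·3+6·0 = 15 | 4·0+5·3 = 15
gcd(5,6,4,5) = 1

Coefficients: [5, 6, 4, 5]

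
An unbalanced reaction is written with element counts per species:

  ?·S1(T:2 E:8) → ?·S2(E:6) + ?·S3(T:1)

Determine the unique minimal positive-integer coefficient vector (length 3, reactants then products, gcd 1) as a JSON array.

T: 3·2 = 6 | 4·0+6·1 = 6
E: 3·8 = 24 | 4·6+6·0 = 24
gcd(3,4,6) = 1

Coefficients: [3, 4, 6]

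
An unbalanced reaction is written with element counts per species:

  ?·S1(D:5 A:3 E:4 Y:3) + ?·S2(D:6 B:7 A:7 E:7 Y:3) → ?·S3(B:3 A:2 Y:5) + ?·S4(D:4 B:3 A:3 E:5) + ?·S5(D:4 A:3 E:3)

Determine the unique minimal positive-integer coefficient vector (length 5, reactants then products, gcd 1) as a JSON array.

Coefficients: [2, 3, 3, 4, 3]

D: 2·5+3·6 = 28 | 3·0+4·4+3·4 = 28
B: 2·0+3·7 = 21 | 3·3+4·3+3·0 = 21
A: 2·3+3·7 = 27 | 3·2+4·3+3·3 = 27
E: 2·4+3·7 = 29 | 3·0+4·5+3·3 = 29
Y: 2·3+3·3 = 15 | 3·5+4·0+3·0 = 15
gcd(2,3,3,4,3) = 1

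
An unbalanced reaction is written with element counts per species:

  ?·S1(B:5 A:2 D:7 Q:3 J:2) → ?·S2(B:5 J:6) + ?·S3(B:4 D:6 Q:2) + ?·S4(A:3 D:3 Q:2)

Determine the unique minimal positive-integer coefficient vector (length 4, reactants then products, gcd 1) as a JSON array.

Coefficients: [6, 2, 5, 4]

B: 6·5 = 30 | 2·5+5·4+4·0 = 30
A: 6·2 = 12 | 2·0+5·0+4·3 = 12
D: 6·7 = 42 | 2·0+5·6+4·3 = 42
Q: 6·3 = 18 | 2·0+5·2+4·2 = 18
J: 6·2 = 12 | 2·6+5·0+4·0 = 12
gcd(6,2,5,4) = 1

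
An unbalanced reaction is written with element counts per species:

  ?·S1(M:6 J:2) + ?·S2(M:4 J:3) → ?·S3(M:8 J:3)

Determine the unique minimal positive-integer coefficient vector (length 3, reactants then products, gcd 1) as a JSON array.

Coefficients: [6, 1, 5]

M: 6·6+1·4 = 40 | 5·8 = 40
J: 6·2+1·3 = 15 | 5·3 = 15
gcd(6,1,5) = 1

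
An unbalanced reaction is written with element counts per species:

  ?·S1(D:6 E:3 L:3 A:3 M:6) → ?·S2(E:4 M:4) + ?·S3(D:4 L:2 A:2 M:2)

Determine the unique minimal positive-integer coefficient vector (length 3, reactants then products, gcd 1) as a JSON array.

D: 4·6 = 24 | 3·0+6·4 = 24
E: 4·3 = 12 | 3·4+6·0 = 12
L: 4·3 = 12 | 3·0+6·2 = 12
A: 4·3 = 12 | 3·0+6·2 = 12
M: 4·6 = 24 | 3·4+6·2 = 24
gcd(4,3,6) = 1

Coefficients: [4, 3, 6]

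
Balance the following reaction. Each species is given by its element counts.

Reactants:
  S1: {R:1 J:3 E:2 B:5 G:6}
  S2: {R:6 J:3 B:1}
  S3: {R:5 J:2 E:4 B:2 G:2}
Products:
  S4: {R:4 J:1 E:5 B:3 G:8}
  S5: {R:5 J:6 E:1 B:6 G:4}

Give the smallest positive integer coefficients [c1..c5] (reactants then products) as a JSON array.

R: 5·1+3·6+1·5 = 28 | 2·4+4·5 = 28
J: 5·3+3·3+1·2 = 26 | 2·1+4·6 = 26
E: 5·2+3·0+1·4 = 14 | 2·5+4·1 = 14
B: 5·5+3·1+1·2 = 30 | 2·3+4·6 = 30
G: 5·6+3·0+1·2 = 32 | 2·8+4·4 = 32
gcd(5,3,1,2,4) = 1

Coefficients: [5, 3, 1, 2, 4]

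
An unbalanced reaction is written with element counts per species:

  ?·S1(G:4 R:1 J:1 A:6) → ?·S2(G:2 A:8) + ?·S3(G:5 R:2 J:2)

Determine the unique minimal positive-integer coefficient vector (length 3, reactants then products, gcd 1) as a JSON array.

Coefficients: [4, 3, 2]

G: 4·4 = 16 | 3·2+2·5 = 16
R: 4·1 = 4 | 3·0+2·2 = 4
J: 4·1 = 4 | 3·0+2·2 = 4
A: 4·6 = 24 | 3·8+2·0 = 24
gcd(4,3,2) = 1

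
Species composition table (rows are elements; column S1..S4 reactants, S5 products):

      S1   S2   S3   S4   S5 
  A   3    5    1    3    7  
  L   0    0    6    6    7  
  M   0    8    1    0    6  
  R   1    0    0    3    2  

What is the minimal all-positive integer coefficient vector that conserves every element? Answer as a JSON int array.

A: 3·3+4·5+4·1+3·3 = 42 | 6·7 = 42
L: 3·0+4·0+4·6+3·6 = 42 | 6·7 = 42
M: 3·0+4·8+4·1+3·0 = 36 | 6·6 = 36
R: 3·1+4·0+4·0+3·3 = 12 | 6·2 = 12
gcd(3,4,4,3,6) = 1

Coefficients: [3, 4, 4, 3, 6]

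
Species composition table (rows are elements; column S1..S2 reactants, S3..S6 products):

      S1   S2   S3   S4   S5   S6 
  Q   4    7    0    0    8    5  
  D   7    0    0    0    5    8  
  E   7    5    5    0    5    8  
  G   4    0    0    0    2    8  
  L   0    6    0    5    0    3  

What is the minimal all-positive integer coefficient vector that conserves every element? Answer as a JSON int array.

Q: 4·4+3·7 = 37 | 3·0+3·0+4·8+1·5 = 37
D: 4·7+3·0 = 28 | 3·0+3·0+4·5+1·8 = 28
E: 4·7+3·5 = 43 | 3·5+3·0+4·5+1·8 = 43
G: 4·4+3·0 = 16 | 3·0+3·0+4·2+1·8 = 16
L: 4·0+3·6 = 18 | 3·0+3·5+4·0+1·3 = 18
gcd(4,3,3,3,4,1) = 1

Coefficients: [4, 3, 3, 3, 4, 1]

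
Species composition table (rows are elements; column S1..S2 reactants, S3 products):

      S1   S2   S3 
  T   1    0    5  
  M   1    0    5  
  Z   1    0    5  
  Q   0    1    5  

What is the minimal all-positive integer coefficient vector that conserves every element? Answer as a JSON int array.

T: 5·1+5·0 = 5 | 1·5 = 5
M: 5·1+5·0 = 5 | 1·5 = 5
Z: 5·1+5·0 = 5 | 1·5 = 5
Q: 5·0+5·1 = 5 | 1·5 = 5
gcd(5,5,1) = 1

Coefficients: [5, 5, 1]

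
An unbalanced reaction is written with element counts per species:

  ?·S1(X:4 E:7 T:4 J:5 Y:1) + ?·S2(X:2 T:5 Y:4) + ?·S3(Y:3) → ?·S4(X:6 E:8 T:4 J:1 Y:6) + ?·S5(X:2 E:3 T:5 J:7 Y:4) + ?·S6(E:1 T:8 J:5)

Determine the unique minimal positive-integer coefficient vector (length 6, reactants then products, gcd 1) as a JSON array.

Coefficients: [6, 3, 6, 4, 3, 1]

X: 6·4+3·2+6·0 = 30 | 4·6+3·2+1·0 = 30
E: 6·7+3·0+6·0 = 42 | 4·8+3·3+1·1 = 42
T: 6·4+3·5+6·0 = 39 | 4·4+3·5+1·8 = 39
J: 6·5+3·0+6·0 = 30 | 4·1+3·7+1·5 = 30
Y: 6·1+3·4+6·3 = 36 | 4·6+3·4+1·0 = 36
gcd(6,3,6,4,3,1) = 1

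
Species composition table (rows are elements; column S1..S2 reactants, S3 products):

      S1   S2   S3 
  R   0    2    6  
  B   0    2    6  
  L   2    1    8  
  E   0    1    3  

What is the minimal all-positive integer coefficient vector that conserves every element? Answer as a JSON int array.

Coefficients: [5, 6, 2]

R: 5·0+6·2 = 12 | 2·6 = 12
B: 5·0+6·2 = 12 | 2·6 = 12
L: 5·2+6·1 = 16 | 2·8 = 16
E: 5·0+6·1 = 6 | 2·3 = 6
gcd(5,6,2) = 1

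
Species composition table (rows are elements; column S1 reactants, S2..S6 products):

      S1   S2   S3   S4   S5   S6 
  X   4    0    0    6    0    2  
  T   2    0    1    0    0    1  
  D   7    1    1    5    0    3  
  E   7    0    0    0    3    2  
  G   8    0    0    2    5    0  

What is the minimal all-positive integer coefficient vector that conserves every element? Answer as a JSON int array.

Coefficients: [4, 5, 3, 1, 6, 5]

X: 4·4 = 16 | 5·0+3·0+1·6+6·0+5·2 = 16
T: 4·2 = 8 | 5·0+3·1+1·0+6·0+5·1 = 8
D: 4·7 = 28 | 5·1+3·1+1·5+6·0+5·3 = 28
E: 4·7 = 28 | 5·0+3·0+1·0+6·3+5·2 = 28
G: 4·8 = 32 | 5·0+3·0+1·2+6·5+5·0 = 32
gcd(4,5,3,1,6,5) = 1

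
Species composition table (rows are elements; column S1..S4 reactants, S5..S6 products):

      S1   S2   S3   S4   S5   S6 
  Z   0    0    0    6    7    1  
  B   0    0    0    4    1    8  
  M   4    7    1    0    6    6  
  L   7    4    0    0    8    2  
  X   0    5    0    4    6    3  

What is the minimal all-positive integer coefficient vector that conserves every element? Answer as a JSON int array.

Coefficients: [4, 2, 6, 5, 4, 2]

Z: 4·0+2·0+6·0+5·6 = 30 | 4·7+2·1 = 30
B: 4·0+2·0+6·0+5·4 = 20 | 4·1+2·8 = 20
M: 4·4+2·7+6·1+5·0 = 36 | 4·6+2·6 = 36
L: 4·7+2·4+6·0+5·0 = 36 | 4·8+2·2 = 36
X: 4·0+2·5+6·0+5·4 = 30 | 4·6+2·3 = 30
gcd(4,2,6,5,4,2) = 1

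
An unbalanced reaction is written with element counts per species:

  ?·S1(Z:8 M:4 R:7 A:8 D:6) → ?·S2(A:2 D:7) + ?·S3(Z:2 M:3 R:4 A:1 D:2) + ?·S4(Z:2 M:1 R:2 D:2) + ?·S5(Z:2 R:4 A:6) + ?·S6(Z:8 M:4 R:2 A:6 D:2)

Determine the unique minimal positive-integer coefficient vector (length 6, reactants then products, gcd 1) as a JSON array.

Z: 6·8 = 48 | 2·0+2·2+6·2+4·2+3·8 = 48
M: 6·4 = 24 | 2·0+2·3+6·1+4·0+3·4 = 24
R: 6·7 = 42 | 2·0+2·4+6·2+4·4+3·2 = 42
A: 6·8 = 48 | 2·2+2·1+6·0+4·6+3·6 = 48
D: 6·6 = 36 | 2·7+2·2+6·2+4·0+3·2 = 36
gcd(6,2,2,6,4,3) = 1

Coefficients: [6, 2, 2, 6, 4, 3]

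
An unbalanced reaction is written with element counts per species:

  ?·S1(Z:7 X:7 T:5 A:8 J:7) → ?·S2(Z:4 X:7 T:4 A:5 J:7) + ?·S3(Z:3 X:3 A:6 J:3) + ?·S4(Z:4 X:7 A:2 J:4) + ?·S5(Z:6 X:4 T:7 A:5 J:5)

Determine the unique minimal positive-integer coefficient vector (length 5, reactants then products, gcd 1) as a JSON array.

Coefficients: [5, 1, 3, 1, 3]

Z: 5·7 = 35 | 1·4+3·3+1·4+3·6 = 35
X: 5·7 = 35 | 1·7+3·3+1·7+3·4 = 35
T: 5·5 = 25 | 1·4+3·0+1·0+3·7 = 25
A: 5·8 = 40 | 1·5+3·6+1·2+3·5 = 40
J: 5·7 = 35 | 1·7+3·3+1·4+3·5 = 35
gcd(5,1,3,1,3) = 1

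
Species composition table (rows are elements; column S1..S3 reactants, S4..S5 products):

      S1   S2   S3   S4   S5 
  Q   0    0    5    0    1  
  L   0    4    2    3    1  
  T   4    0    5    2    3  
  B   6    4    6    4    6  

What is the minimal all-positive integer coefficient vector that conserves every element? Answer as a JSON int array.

Coefficients: [4, 3, 1, 3, 5]

Q: 4·0+3·0+1·5 = 5 | 3·0+5·1 = 5
L: 4·0+3·4+1·2 = 14 | 3·3+5·1 = 14
T: 4·4+3·0+1·5 = 21 | 3·2+5·3 = 21
B: 4·6+3·4+1·6 = 42 | 3·4+5·6 = 42
gcd(4,3,1,3,5) = 1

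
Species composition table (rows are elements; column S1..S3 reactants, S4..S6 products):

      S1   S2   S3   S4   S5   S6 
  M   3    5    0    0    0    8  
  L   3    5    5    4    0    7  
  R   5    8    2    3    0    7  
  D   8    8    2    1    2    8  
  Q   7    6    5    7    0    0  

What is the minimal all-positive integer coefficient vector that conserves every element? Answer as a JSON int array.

M: 1·3+1·5+3·0 = 8 | 4·0+5·0+1·8 = 8
L: 1·3+1·5+3·5 = 23 | 4·4+5·0+1·7 = 23
R: 1·5+1·8+3·2 = 19 | 4·3+5·0+1·7 = 19
D: 1·8+1·8+3·2 = 22 | 4·1+5·2+1·8 = 22
Q: 1·7+1·6+3·5 = 28 | 4·7+5·0+1·0 = 28
gcd(1,1,3,4,5,1) = 1

Coefficients: [1, 1, 3, 4, 5, 1]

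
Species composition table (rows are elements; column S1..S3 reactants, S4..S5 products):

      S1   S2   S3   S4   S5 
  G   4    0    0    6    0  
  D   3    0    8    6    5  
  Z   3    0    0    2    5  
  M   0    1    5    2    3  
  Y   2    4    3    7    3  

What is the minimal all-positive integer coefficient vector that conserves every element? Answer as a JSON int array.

G: 3·4+2·0+1·0 = 12 | 2·6+1·0 = 12
D: 3·3+2·0+1·8 = 17 | 2·6+1·5 = 17
Z: 3·3+2·0+1·0 = 9 | 2·2+1·5 = 9
M: 3·0+2·1+1·5 = 7 | 2·2+1·3 = 7
Y: 3·2+2·4+1·3 = 17 | 2·7+1·3 = 17
gcd(3,2,1,2,1) = 1

Coefficients: [3, 2, 1, 2, 1]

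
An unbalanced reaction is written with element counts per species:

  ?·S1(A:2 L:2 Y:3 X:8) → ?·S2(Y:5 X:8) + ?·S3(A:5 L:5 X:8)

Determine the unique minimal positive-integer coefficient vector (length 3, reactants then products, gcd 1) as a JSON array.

A: 5·2 = 10 | 3·0+2·5 = 10
L: 5·2 = 10 | 3·0+2·5 = 10
Y: 5·3 = 15 | 3·5+2·0 = 15
X: 5·8 = 40 | 3·8+2·8 = 40
gcd(5,3,2) = 1

Coefficients: [5, 3, 2]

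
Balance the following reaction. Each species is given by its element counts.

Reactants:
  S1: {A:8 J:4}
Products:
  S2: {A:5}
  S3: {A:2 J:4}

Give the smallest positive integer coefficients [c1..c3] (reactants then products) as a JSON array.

A: 5·8 = 40 | 6·5+5·2 = 40
J: 5·4 = 20 | 6·0+5·4 = 20
gcd(5,6,5) = 1

Coefficients: [5, 6, 5]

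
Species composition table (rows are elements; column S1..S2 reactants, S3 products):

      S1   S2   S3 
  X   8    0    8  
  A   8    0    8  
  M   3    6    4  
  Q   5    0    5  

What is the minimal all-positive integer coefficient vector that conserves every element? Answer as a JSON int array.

X: 6·8+1·0 = 48 | 6·8 = 48
A: 6·8+1·0 = 48 | 6·8 = 48
M: 6·3+1·6 = 24 | 6·4 = 24
Q: 6·5+1·0 = 30 | 6·5 = 30
gcd(6,1,6) = 1

Coefficients: [6, 1, 6]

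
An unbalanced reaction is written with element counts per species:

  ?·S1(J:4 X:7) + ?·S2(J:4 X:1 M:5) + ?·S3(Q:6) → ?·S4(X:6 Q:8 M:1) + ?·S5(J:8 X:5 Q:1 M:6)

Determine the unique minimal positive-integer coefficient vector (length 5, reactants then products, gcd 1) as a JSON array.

Coefficients: [3, 5, 2, 1, 4]

J: 3·4+5·4+2·0 = 32 | 1·0+4·8 = 32
X: 3·7+5·1+2·0 = 26 | 1·6+4·5 = 26
Q: 3·0+5·0+2·6 = 12 | 1·8+4·1 = 12
M: 3·0+5·5+2·0 = 25 | 1·1+4·6 = 25
gcd(3,5,2,1,4) = 1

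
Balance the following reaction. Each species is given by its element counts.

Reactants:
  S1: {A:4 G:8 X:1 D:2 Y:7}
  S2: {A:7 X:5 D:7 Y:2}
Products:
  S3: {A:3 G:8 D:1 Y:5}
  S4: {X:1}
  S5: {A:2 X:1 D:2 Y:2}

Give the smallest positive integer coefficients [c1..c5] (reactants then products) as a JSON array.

Coefficients: [5, 1, 5, 4, 6]

A: 5·4+1·7 = 27 | 5·3+4·0+6·2 = 27
G: 5·8+1·0 = 40 | 5·8+4·0+6·0 = 40
X: 5·1+1·5 = 10 | 5·0+4·1+6·1 = 10
D: 5·2+1·7 = 17 | 5·1+4·0+6·2 = 17
Y: 5·7+1·2 = 37 | 5·5+4·0+6·2 = 37
gcd(5,1,5,4,6) = 1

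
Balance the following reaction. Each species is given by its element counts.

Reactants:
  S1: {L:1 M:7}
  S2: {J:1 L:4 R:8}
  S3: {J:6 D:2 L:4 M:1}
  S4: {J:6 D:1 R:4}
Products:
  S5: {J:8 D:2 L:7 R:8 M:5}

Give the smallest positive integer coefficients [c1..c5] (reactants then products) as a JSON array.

J: 3·0+4·1+4·6+2·6 = 40 | 5·8 = 40
D: 3·0+4·0+4·2+2·1 = 10 | 5·2 = 10
L: 3·1+4·4+4·4+2·0 = 35 | 5·7 = 35
R: 3·0+4·8+4·0+2·4 = 40 | 5·8 = 40
M: 3·7+4·0+4·1+2·0 = 25 | 5·5 = 25
gcd(3,4,4,2,5) = 1

Coefficients: [3, 4, 4, 2, 5]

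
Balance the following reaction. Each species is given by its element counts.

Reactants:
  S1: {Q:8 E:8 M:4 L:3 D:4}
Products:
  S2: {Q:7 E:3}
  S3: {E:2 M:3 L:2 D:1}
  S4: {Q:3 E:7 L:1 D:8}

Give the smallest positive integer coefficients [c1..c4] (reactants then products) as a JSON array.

Q: 3·8 = 24 | 3·7+4·0+1·3 = 24
E: 3·8 = 24 | 3·3+4·2+1·7 = 24
M: 3·4 = 12 | 3·0+4·3+1·0 = 12
L: 3·3 = 9 | 3·0+4·2+1·1 = 9
D: 3·4 = 12 | 3·0+4·1+1·8 = 12
gcd(3,3,4,1) = 1

Coefficients: [3, 3, 4, 1]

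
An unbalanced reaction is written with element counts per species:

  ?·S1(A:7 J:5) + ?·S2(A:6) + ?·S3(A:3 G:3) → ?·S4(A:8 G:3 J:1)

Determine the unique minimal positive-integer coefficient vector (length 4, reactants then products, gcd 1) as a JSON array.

Coefficients: [1, 3, 5, 5]

A: 1·7+3·6+5·3 = 40 | 5·8 = 40
G: 1·0+3·0+5·3 = 15 | 5·3 = 15
J: 1·5+3·0+5·0 = 5 | 5·1 = 5
gcd(1,3,5,5) = 1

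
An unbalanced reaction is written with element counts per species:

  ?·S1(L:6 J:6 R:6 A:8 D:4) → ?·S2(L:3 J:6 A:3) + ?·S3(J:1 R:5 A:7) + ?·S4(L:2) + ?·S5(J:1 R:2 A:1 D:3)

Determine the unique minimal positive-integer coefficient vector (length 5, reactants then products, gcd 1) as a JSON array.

L: 3·6 = 18 | 2·3+2·0+6·2+4·0 = 18
J: 3·6 = 18 | 2·6+2·1+6·0+4·1 = 18
R: 3·6 = 18 | 2·0+2·5+6·0+4·2 = 18
A: 3·8 = 24 | 2·3+2·7+6·0+4·1 = 24
D: 3·4 = 12 | 2·0+2·0+6·0+4·3 = 12
gcd(3,2,2,6,4) = 1

Coefficients: [3, 2, 2, 6, 4]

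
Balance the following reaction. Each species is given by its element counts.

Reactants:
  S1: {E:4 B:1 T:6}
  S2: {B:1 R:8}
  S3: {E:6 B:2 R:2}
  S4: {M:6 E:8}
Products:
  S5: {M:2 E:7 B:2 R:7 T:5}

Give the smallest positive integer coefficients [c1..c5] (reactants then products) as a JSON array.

Coefficients: [5, 5, 1, 2, 6]

M: 5·0+5·0+1·0+2·6 = 12 | 6·2 = 12
E: 5·4+5·0+1·6+2·8 = 42 | 6·7 = 42
B: 5·1+5·1+1·2+2·0 = 12 | 6·2 = 12
R: 5·0+5·8+1·2+2·0 = 42 | 6·7 = 42
T: 5·6+5·0+1·0+2·0 = 30 | 6·5 = 30
gcd(5,5,1,2,6) = 1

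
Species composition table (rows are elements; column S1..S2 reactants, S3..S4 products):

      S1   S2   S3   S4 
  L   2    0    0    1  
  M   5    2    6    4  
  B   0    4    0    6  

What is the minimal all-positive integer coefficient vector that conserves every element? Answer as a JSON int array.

L: 2·2+6·0 = 4 | 1·0+4·1 = 4
M: 2·5+6·2 = 22 | 1·6+4·4 = 22
B: 2·0+6·4 = 24 | 1·0+4·6 = 24
gcd(2,6,1,4) = 1

Coefficients: [2, 6, 1, 4]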